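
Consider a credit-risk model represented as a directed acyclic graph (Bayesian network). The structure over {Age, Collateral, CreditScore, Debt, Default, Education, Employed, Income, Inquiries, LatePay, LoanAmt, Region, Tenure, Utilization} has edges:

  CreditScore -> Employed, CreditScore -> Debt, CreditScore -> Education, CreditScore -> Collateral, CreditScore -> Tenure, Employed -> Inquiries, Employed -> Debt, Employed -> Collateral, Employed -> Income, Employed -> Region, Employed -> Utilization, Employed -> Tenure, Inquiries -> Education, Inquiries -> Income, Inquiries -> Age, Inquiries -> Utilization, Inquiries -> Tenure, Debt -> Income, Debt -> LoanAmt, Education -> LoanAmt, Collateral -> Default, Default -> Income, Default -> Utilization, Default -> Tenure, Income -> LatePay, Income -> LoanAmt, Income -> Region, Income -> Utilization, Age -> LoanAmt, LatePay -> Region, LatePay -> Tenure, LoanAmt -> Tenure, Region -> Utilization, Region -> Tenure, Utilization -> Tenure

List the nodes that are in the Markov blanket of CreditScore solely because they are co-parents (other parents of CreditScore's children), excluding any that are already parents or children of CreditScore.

{Default, Inquiries, LatePay, LoanAmt, Region, Utilization}

Children of CreditScore: Collateral, Debt, Education, Employed, Tenure.
  Employed: no additional parents.
  Debt's other parent is Employed.
  Education's other parent is Inquiries.
  parents(Collateral) \ {CreditScore} = {Employed}.
  parents(Tenure) \ {CreditScore} = {Default, Employed, Inquiries, LatePay, LoanAmt, Region, Utilization}.
Excluding nodes already adjacent to CreditScore (Collateral, Debt, Education, Employed, Tenure), the co-parent-only contribution is {Default, Inquiries, LatePay, LoanAmt, Region, Utilization}.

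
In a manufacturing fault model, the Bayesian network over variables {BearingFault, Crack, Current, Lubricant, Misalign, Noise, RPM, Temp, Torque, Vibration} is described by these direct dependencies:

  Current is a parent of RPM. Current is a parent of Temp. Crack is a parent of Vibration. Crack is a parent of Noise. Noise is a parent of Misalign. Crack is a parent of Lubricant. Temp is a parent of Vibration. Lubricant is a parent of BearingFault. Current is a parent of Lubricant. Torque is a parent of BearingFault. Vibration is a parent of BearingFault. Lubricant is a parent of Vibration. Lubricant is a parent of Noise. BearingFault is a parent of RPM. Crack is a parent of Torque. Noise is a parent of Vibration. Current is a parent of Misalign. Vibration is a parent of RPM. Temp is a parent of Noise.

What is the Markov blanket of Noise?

Recall MB(v) = parents ∪ children ∪ spouses, where spouses are the other parents of v's children.
Pa(Noise) = {Crack, Lubricant, Temp}.
Ch(Noise) = {Misalign, Vibration}.
Other parents of Noise's children:
  parents(Vibration) \ {Noise} = {Crack, Lubricant, Temp}.
  Misalign's other parent is Current.
Taking the union gives {Crack, Current, Lubricant, Misalign, Temp, Vibration}.

{Crack, Current, Lubricant, Misalign, Temp, Vibration}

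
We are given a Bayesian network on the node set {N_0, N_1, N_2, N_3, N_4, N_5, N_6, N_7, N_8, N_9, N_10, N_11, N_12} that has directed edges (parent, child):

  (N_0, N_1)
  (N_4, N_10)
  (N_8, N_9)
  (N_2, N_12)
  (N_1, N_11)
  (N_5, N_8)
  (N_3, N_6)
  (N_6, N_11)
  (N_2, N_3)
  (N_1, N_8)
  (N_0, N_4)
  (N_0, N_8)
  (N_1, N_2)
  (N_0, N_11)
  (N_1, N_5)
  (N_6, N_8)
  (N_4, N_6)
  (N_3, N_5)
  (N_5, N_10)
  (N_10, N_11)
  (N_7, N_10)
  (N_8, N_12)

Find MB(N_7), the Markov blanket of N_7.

{N_4, N_5, N_10}

Recall MB(v) = parents ∪ children ∪ spouses, where spouses are the other parents of v's children.
Parents of N_7: none.
Ch(N_7) = {N_10}.
Parents of each child, excluding N_7:
  N_10's other parents are N_4, N_5.
Taking the union gives {N_4, N_5, N_10}.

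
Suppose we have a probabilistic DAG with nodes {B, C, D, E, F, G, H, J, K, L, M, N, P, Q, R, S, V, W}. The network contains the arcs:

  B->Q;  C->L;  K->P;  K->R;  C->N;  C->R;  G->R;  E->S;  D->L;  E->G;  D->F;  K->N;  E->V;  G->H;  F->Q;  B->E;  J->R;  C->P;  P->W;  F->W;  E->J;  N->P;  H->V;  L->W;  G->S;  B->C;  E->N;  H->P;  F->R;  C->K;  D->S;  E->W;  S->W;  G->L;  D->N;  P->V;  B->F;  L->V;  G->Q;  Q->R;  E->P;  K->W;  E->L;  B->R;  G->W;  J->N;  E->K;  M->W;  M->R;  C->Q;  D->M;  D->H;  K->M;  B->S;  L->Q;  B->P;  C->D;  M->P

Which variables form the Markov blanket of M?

{B, C, D, E, F, G, H, J, K, L, N, P, Q, R, S, W}

The Markov blanket of a node is its parents, its children, and the other parents of its children.
M has parents D, K.
M has children P, R, W.
Parents of each child, excluding M:
  P: B, C, E, H, K, N
  R: B, C, F, G, J, K, Q
  W: E, F, G, K, L, P, S
Union: {D, K} ∪ {P, R, W} ∪ {B, C, E, F, G, H, J, K, L, N, P, Q, S} = {B, C, D, E, F, G, H, J, K, L, N, P, Q, R, S, W}.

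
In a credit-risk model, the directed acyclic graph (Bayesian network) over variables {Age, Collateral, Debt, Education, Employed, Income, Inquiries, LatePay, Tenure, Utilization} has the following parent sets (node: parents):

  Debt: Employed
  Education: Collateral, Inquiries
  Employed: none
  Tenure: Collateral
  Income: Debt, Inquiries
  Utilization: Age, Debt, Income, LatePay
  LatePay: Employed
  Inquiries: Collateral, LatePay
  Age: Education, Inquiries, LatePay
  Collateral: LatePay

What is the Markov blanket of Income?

{Age, Debt, Inquiries, LatePay, Utilization}

Income has parents Debt, Inquiries.
Children of Income: Utilization.
For each child, the remaining parents (spouses of Income):
  Utilization: Age, Debt, LatePay
So the Markov blanket of Income is {Age, Debt, Inquiries, LatePay, Utilization}.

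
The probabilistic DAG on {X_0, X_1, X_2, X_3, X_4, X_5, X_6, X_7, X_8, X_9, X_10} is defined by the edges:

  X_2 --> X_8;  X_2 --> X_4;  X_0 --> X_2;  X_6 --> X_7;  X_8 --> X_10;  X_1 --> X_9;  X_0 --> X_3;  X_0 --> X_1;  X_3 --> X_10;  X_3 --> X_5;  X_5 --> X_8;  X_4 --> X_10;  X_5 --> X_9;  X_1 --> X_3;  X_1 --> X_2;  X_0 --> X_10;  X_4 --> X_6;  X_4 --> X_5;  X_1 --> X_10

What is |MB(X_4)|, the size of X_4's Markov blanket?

8

Recall MB(v) = parents ∪ children ∪ spouses, where spouses are the other parents of v's children.
X_4 has children X_5, X_6, X_10.
X_4's parents: X_2.
Other parents of X_4's children:
  parents(X_5) \ {X_4} = {X_3}.
  X_6: no additional parents.
  X_10 also has parents X_0, X_1, X_3, X_8.
MB(X_4) = {X_0, X_1, X_2, X_3, X_5, X_6, X_8, X_10}, which has 8 nodes.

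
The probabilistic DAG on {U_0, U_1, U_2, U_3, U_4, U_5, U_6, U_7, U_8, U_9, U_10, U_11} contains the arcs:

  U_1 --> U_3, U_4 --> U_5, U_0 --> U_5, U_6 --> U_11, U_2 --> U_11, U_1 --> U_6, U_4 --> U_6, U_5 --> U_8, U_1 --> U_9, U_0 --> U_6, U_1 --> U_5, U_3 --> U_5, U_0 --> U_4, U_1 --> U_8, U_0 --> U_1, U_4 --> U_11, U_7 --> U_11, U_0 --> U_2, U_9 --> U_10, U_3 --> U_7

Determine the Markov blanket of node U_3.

{U_0, U_1, U_4, U_5, U_7}

Parents of U_3: U_1.
U_3 has children U_5, U_7.
For each child, the remaining parents (spouses of U_3):
  U_5: U_0, U_1, U_4
  U_7: —
MB(U_3) = {U_0, U_1, U_4, U_5, U_7}.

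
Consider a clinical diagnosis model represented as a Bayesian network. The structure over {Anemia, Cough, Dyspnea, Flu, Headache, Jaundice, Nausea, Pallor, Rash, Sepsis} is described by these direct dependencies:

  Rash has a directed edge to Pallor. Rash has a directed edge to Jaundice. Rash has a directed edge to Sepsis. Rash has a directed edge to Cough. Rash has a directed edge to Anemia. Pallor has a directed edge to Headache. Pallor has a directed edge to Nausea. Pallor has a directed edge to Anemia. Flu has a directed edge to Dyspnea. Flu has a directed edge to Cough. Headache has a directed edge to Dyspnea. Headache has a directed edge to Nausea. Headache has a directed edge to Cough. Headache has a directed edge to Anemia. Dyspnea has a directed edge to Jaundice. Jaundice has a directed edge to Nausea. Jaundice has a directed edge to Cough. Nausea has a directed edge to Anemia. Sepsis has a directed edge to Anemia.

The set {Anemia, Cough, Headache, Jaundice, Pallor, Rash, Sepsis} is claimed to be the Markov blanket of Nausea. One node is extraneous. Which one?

Nausea has child Anemia.
Parents of Nausea: Headache, Jaundice, Pallor.
Other parents of Nausea's children:
  Anemia's other parents are Headache, Pallor, Rash, Sepsis.
MB(Nausea) = {Anemia, Headache, Jaundice, Pallor, Rash, Sepsis}.
Cough is neither a parent, child, nor co-parent of Nausea, so it does not belong.

Cough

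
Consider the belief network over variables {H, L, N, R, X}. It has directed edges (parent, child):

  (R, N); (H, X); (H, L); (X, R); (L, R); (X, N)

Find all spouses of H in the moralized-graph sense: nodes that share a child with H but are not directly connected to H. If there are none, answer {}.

{}

Children of H: L, X.
  L: no additional parents.
  X has no other parent.
Excluding nodes already adjacent to H (L, X), the co-parent-only contribution is {}.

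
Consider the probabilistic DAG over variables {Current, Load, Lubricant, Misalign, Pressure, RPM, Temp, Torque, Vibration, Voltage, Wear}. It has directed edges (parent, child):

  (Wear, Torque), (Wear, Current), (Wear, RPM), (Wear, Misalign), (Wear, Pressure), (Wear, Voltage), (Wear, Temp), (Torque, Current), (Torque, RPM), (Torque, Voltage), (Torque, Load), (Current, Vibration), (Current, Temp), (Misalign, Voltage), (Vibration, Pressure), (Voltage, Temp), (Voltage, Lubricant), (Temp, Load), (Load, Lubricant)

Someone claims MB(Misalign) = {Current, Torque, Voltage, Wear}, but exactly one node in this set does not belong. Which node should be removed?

A node's Markov blanket = Pa ∪ Ch ∪ (parents of Ch other than the node itself).
Pa(Misalign) = {Wear}.
Misalign has child Voltage.
For each child, the remaining parents (spouses of Misalign):
  Voltage: Torque, Wear
MB(Misalign) = {Torque, Voltage, Wear}.
Current is neither a parent, child, nor co-parent of Misalign, so it does not belong.

Current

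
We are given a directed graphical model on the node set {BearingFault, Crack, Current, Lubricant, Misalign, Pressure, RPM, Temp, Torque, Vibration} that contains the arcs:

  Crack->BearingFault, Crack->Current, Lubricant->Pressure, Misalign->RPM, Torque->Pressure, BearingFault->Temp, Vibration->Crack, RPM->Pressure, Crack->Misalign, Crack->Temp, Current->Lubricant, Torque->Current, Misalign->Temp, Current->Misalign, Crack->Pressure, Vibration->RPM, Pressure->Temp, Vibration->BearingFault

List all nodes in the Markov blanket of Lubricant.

{Crack, Current, Pressure, RPM, Torque}

By definition, MB(Lubricant) is built from Lubricant's parents, Lubricant's children, and the co-parents of Lubricant.
Lubricant's parents: Current.
Lubricant's children: Pressure.
Parents of each child, excluding Lubricant:
  Pressure also has parents Crack, RPM, Torque.
Union: {Current} ∪ {Pressure} ∪ {Crack, RPM, Torque} = {Crack, Current, Pressure, RPM, Torque}.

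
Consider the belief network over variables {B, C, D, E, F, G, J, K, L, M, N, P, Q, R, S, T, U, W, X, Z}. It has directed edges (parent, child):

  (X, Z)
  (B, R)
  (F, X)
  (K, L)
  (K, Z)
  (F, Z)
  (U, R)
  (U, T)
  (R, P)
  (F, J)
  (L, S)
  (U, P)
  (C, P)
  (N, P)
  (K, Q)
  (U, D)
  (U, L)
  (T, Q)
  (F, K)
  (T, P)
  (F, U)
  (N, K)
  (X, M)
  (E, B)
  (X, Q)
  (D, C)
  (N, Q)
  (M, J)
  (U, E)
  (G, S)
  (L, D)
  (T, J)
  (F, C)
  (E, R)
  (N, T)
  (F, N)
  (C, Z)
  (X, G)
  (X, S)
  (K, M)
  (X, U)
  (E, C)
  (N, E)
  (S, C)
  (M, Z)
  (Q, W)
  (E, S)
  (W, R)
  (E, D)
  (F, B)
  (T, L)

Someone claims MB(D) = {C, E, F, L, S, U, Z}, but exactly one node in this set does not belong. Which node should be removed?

Z

A node's Markov blanket = Pa ∪ Ch ∪ (parents of Ch other than the node itself).
Parents of D: E, L, U.
D has child C.
Other parents of D's children:
  C's other parents are E, F, S.
MB(D) = {C, E, F, L, S, U}.
Z is neither a parent, child, nor co-parent of D, so it does not belong.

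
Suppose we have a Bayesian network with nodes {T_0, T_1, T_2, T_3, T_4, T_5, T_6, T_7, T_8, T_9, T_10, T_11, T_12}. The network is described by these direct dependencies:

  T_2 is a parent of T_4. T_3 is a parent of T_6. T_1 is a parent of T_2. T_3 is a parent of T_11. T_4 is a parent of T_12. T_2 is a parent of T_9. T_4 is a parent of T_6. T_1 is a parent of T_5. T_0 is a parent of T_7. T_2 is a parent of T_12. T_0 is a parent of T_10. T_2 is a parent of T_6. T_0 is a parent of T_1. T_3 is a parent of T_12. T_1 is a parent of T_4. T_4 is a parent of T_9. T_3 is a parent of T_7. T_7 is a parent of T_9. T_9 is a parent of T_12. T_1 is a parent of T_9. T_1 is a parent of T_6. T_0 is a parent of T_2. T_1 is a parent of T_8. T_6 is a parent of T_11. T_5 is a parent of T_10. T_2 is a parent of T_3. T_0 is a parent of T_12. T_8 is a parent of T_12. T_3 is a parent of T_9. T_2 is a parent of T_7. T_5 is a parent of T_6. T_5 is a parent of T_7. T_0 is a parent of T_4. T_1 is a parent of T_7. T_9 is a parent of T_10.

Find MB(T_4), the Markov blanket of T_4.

{T_0, T_1, T_2, T_3, T_5, T_6, T_7, T_8, T_9, T_12}

A node's Markov blanket = Pa ∪ Ch ∪ (parents of Ch other than the node itself).
T_4's parents: T_0, T_1, T_2.
T_4's children: T_6, T_9, T_12.
Co-parents of T_4 (other parents of its children):
  T_6: T_1, T_2, T_3, T_5
  T_9: T_1, T_2, T_3, T_7
  T_12: T_0, T_2, T_3, T_8, T_9
So the Markov blanket of T_4 is {T_0, T_1, T_2, T_3, T_5, T_6, T_7, T_8, T_9, T_12}.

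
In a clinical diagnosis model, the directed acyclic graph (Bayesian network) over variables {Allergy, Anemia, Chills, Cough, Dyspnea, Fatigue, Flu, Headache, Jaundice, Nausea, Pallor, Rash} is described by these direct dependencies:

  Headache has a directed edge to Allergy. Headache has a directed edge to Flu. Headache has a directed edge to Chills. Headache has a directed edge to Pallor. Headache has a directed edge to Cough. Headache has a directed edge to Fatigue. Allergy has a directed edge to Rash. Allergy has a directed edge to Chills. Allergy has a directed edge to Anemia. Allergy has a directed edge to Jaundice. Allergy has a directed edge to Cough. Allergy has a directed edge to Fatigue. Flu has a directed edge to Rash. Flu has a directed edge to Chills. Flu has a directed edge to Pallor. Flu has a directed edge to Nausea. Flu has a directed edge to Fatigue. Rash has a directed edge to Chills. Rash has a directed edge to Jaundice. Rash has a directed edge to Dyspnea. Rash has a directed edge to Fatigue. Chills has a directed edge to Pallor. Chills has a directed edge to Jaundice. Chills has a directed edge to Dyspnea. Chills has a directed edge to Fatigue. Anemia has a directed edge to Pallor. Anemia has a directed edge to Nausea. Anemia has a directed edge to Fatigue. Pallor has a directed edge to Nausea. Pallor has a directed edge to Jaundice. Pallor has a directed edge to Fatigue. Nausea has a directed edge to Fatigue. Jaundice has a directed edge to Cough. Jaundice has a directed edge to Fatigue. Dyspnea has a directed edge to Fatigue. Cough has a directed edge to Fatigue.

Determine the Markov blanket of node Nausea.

Nausea has parents Anemia, Flu, Pallor.
Nausea has child Fatigue.
Co-parents of Nausea (other parents of its children):
  Fatigue: Allergy, Anemia, Chills, Cough, Dyspnea, Flu, Headache, Jaundice, Pallor, Rash
MB(Nausea) = {Allergy, Anemia, Chills, Cough, Dyspnea, Fatigue, Flu, Headache, Jaundice, Pallor, Rash}.

{Allergy, Anemia, Chills, Cough, Dyspnea, Fatigue, Flu, Headache, Jaundice, Pallor, Rash}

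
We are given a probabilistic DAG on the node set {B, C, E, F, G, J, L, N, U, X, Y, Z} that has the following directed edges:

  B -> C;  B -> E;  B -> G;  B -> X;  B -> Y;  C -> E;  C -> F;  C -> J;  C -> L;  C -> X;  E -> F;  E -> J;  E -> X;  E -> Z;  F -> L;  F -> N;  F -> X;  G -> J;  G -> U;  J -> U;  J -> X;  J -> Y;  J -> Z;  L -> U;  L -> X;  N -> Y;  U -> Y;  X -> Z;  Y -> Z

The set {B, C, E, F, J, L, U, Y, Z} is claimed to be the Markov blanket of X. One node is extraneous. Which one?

U

The Markov blanket of a node is its parents, its children, and the other parents of its children.
X's children: Z.
X has parents B, C, E, F, J, L.
Co-parents of X (other parents of its children):
  Z's other parents are E, J, Y.
MB(X) = {B, C, E, F, J, L, Y, Z}.
U is neither a parent, child, nor co-parent of X, so it does not belong.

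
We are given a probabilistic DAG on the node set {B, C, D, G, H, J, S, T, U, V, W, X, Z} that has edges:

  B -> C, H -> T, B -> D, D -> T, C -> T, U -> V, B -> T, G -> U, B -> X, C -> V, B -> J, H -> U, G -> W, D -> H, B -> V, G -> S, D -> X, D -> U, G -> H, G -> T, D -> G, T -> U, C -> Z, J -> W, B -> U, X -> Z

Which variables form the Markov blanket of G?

{B, C, D, H, J, S, T, U, W}

By definition, MB(G) is built from G's parents, G's children, and the co-parents of G.
G's parents: D.
Children of G: H, S, T, U, W.
Co-parents of G (other parents of its children):
  H: D
  S: —
  T: B, C, D, H
  U: B, D, H, T
  W: J
MB(G) = {B, C, D, H, J, S, T, U, W}.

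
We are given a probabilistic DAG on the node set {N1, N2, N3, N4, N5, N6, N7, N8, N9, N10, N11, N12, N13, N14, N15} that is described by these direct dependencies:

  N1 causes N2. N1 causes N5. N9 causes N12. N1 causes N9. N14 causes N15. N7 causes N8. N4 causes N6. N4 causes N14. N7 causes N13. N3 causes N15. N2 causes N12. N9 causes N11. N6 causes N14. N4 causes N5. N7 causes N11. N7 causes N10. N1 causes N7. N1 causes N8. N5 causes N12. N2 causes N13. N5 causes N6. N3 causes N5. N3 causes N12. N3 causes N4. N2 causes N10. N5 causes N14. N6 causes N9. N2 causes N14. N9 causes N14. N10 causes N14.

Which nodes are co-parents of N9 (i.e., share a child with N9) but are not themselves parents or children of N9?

Children of N9: N11, N12, N14.
  N11 also has parent N7.
  N12's other parents are N2, N3, N5.
  N14 also has parents N2, N4, N5, N6, N10.
Excluding nodes already adjacent to N9 (N1, N6, N11, N12, N14), the co-parent-only contribution is {N2, N3, N4, N5, N7, N10}.

{N2, N3, N4, N5, N7, N10}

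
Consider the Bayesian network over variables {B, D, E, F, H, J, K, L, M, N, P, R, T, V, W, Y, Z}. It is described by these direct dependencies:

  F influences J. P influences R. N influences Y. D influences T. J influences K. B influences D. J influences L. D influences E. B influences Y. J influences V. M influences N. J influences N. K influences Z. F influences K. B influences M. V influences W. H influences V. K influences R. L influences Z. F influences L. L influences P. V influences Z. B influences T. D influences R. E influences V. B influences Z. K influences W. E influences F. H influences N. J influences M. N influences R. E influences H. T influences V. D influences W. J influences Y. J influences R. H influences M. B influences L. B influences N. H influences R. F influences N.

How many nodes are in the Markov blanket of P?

Recall MB(v) = parents ∪ children ∪ spouses, where spouses are the other parents of v's children.
Pa(P) = {L}.
P has child R.
Co-parents of P (other parents of its children):
  R: D, H, J, K, N
MB(P) = {D, H, J, K, L, N, R}, which has 7 nodes.

7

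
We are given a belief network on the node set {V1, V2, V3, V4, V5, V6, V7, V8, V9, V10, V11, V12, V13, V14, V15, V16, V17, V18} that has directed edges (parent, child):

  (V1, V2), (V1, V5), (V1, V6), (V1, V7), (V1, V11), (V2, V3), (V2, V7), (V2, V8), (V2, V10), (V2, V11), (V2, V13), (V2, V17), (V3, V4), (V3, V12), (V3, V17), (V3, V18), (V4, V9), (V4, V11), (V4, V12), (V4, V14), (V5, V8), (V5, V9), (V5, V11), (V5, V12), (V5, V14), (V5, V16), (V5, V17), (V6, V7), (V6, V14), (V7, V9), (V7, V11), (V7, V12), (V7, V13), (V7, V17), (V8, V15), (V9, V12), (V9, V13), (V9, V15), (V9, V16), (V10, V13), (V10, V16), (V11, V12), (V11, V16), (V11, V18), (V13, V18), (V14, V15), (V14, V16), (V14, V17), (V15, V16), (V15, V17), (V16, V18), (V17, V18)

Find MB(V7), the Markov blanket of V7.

{V1, V2, V3, V4, V5, V6, V9, V10, V11, V12, V13, V14, V15, V17}

By definition, MB(V7) is built from V7's parents, V7's children, and the co-parents of V7.
V7 has parents V1, V2, V6.
V7 has children V9, V11, V12, V13, V17.
Other parents of V7's children:
  V9 also has parents V4, V5.
  V11's other parents are V1, V2, V4, V5.
  V12's other parents are V3, V4, V5, V9, V11.
  V13's other parents are V2, V9, V10.
  parents(V17) \ {V7} = {V2, V3, V5, V14, V15}.
Union: {V1, V2, V6} ∪ {V9, V11, V12, V13, V17} ∪ {V1, V2, V3, V4, V5, V9, V10, V11, V14, V15} = {V1, V2, V3, V4, V5, V6, V9, V10, V11, V12, V13, V14, V15, V17}.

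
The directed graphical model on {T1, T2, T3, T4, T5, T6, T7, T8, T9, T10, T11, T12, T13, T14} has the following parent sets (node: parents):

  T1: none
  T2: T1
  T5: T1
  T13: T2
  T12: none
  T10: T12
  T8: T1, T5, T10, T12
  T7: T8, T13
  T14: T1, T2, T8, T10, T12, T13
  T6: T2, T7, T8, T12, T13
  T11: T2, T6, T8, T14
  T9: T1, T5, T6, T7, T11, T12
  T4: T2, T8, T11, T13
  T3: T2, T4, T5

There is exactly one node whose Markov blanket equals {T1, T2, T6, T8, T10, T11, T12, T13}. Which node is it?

The target node must have every member of {T1, T2, T6, T8, T10, T11, T12, T13} as a parent, child, or co-parent, and no others.
Parents of T14: T1, T2, T8, T10, T12, T13; children: T11; co-parents: T2, T6, T8.
These exactly cover the given set, so the node is T14.

T14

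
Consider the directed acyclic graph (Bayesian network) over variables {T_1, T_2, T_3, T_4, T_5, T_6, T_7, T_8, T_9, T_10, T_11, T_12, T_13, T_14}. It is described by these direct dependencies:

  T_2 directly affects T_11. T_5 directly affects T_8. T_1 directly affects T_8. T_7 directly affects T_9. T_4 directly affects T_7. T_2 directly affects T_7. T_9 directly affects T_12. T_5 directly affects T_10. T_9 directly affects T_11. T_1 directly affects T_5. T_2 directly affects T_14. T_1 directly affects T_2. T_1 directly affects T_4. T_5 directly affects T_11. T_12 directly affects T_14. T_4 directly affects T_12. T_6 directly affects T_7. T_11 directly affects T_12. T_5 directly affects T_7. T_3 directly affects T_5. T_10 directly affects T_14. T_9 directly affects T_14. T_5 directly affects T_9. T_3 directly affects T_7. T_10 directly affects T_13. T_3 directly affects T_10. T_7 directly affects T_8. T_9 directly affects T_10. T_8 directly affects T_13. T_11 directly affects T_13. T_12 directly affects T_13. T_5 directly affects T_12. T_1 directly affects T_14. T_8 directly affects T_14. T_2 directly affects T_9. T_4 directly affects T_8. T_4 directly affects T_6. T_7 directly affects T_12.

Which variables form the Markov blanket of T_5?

{T_1, T_2, T_3, T_4, T_6, T_7, T_8, T_9, T_10, T_11, T_12}

T_5 has children T_7, T_8, T_9, T_10, T_11, T_12.
T_5 has parents T_1, T_3.
Parents of each child, excluding T_5:
  T_7: T_2, T_3, T_4, T_6
  T_8: T_1, T_4, T_7
  T_9: T_2, T_7
  T_10: T_3, T_9
  T_11: T_2, T_9
  T_12: T_4, T_7, T_9, T_11
Union: {T_1, T_3} ∪ {T_7, T_8, T_9, T_10, T_11, T_12} ∪ {T_1, T_2, T_3, T_4, T_6, T_7, T_9, T_11} = {T_1, T_2, T_3, T_4, T_6, T_7, T_8, T_9, T_10, T_11, T_12}.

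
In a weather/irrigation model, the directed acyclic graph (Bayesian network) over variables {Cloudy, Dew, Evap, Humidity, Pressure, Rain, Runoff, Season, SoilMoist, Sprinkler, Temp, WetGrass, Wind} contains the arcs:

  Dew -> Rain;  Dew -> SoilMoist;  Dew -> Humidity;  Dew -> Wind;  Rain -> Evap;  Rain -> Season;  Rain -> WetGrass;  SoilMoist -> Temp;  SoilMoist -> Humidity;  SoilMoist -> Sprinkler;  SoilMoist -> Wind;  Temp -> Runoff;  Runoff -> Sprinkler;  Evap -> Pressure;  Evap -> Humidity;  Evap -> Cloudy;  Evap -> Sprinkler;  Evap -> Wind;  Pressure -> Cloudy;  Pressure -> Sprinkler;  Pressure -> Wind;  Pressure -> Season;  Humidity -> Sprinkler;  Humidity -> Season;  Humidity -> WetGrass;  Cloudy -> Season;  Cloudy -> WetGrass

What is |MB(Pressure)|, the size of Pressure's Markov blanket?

Recall MB(v) = parents ∪ children ∪ spouses, where spouses are the other parents of v's children.
Pa(Pressure) = {Evap}.
Pressure's children: Cloudy, Season, Sprinkler, Wind.
Co-parents of Pressure (other parents of its children):
  Cloudy also has parent Evap.
  Sprinkler's other parents are Evap, Humidity, Runoff, SoilMoist.
  parents(Wind) \ {Pressure} = {Dew, Evap, SoilMoist}.
  parents(Season) \ {Pressure} = {Cloudy, Humidity, Rain}.
MB(Pressure) = {Cloudy, Dew, Evap, Humidity, Rain, Runoff, Season, SoilMoist, Sprinkler, Wind}, which has 10 nodes.

10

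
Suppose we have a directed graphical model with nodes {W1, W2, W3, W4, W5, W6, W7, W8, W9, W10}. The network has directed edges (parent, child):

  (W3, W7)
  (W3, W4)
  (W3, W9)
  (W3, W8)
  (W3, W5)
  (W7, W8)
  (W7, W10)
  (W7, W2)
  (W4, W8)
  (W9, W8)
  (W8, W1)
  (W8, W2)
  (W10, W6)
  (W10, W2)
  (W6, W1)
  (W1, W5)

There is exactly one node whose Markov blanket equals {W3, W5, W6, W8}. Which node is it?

W1

The target node must have every member of {W3, W5, W6, W8} as a parent, child, or co-parent, and no others.
Parents of W1: W6, W8; children: W5; co-parents: W3.
These exactly cover the given set, so the node is W1.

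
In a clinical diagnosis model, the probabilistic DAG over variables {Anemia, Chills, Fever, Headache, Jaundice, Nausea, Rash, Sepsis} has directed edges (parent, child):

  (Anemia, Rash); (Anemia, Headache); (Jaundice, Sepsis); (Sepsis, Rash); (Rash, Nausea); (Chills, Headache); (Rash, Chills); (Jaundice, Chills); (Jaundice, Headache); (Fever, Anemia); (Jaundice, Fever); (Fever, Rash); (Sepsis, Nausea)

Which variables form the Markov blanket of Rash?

{Anemia, Chills, Fever, Jaundice, Nausea, Sepsis}

By definition, MB(Rash) is built from Rash's parents, Rash's children, and the co-parents of Rash.
Ch(Rash) = {Chills, Nausea}.
Rash has parents Anemia, Fever, Sepsis.
For each child, the remaining parents (spouses of Rash):
  parents(Nausea) \ {Rash} = {Sepsis}.
  Chills's other parent is Jaundice.
So the Markov blanket of Rash is {Anemia, Chills, Fever, Jaundice, Nausea, Sepsis}.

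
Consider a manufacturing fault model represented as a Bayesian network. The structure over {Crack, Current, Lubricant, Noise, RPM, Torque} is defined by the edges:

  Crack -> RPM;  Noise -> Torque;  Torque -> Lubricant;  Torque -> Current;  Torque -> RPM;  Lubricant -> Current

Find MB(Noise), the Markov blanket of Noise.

{Torque}

The Markov blanket of a node is its parents, its children, and the other parents of its children.
Noise has no parents.
Noise has child Torque.
For each child, the remaining parents (spouses of Noise):
  Torque: no additional parents.
Taking the union gives {Torque}.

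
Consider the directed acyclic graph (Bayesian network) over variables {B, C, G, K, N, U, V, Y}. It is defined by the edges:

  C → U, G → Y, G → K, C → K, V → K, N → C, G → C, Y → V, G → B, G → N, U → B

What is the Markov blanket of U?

{B, C, G}

Recall MB(v) = parents ∪ children ∪ spouses, where spouses are the other parents of v's children.
U has parent C.
U has child B.
Parents of each child, excluding U:
  parents(B) \ {U} = {G}.
So the Markov blanket of U is {B, C, G}.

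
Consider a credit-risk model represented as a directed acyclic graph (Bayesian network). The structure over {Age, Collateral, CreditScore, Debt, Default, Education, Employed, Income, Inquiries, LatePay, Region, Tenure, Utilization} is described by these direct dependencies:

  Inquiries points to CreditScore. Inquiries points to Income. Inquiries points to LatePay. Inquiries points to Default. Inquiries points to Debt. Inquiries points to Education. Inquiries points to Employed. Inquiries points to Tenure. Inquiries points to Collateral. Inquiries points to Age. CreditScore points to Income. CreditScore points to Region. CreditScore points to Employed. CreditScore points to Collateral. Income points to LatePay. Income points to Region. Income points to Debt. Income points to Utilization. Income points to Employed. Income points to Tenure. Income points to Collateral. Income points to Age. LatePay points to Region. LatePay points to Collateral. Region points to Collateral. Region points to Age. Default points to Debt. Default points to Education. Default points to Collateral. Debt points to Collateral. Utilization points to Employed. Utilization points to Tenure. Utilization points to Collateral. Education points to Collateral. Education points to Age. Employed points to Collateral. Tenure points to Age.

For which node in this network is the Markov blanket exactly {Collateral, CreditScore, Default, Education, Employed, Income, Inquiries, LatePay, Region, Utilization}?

Debt

The target node must have every member of {Collateral, CreditScore, Default, Education, Employed, Income, Inquiries, LatePay, Region, Utilization} as a parent, child, or co-parent, and no others.
Parents of Debt: Default, Income, Inquiries; children: Collateral; co-parents: CreditScore, Default, Education, Employed, Income, Inquiries, LatePay, Region, Utilization.
These exactly cover the given set, so the node is Debt.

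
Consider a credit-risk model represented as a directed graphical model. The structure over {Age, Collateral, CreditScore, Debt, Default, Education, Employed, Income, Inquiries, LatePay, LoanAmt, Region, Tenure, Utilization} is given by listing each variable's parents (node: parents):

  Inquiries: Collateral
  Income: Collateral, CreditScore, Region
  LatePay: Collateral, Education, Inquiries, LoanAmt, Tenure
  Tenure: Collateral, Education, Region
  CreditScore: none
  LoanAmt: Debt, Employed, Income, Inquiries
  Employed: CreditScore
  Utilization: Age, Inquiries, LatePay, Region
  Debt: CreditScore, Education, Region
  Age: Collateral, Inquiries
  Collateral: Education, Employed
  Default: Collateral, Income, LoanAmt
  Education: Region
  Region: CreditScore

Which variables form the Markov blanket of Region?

{Age, Collateral, CreditScore, Debt, Education, Income, Inquiries, LatePay, Tenure, Utilization}

A node's Markov blanket = Pa ∪ Ch ∪ (parents of Ch other than the node itself).
Region has children Debt, Education, Income, Tenure, Utilization.
Region's parents: CreditScore.
Co-parents of Region (other parents of its children):
  Education: —
  Debt: CreditScore, Education
  Tenure: Collateral, Education
  Income: Collateral, CreditScore
  Utilization: Age, Inquiries, LatePay
So the Markov blanket of Region is {Age, Collateral, CreditScore, Debt, Education, Income, Inquiries, LatePay, Tenure, Utilization}.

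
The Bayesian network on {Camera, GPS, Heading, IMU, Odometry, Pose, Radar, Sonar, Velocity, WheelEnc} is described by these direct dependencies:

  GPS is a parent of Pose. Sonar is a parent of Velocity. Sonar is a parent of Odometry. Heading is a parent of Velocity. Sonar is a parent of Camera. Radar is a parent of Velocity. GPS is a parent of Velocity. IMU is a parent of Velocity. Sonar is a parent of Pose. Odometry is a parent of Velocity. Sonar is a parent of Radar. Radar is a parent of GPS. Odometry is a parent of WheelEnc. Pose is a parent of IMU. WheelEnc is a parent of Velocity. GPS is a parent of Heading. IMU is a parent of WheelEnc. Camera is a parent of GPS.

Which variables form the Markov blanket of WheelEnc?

By definition, MB(WheelEnc) is built from WheelEnc's parents, WheelEnc's children, and the co-parents of WheelEnc.
WheelEnc has parents IMU, Odometry.
WheelEnc has child Velocity.
Other parents of WheelEnc's children:
  Velocity: GPS, Heading, IMU, Odometry, Radar, Sonar
Union: {IMU, Odometry} ∪ {Velocity} ∪ {GPS, Heading, IMU, Odometry, Radar, Sonar} = {GPS, Heading, IMU, Odometry, Radar, Sonar, Velocity}.

{GPS, Heading, IMU, Odometry, Radar, Sonar, Velocity}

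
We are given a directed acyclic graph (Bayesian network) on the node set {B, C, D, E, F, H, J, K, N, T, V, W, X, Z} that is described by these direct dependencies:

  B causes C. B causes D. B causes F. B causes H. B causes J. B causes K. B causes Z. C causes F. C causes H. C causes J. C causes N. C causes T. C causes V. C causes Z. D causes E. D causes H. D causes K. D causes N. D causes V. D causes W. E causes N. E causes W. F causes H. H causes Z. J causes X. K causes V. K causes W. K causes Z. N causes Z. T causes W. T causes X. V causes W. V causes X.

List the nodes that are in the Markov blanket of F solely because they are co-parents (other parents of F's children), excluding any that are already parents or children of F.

Children of F: H.
  parents(H) \ {F} = {B, C, D}.
Excluding nodes already adjacent to F (B, C, H), the co-parent-only contribution is {D}.

{D}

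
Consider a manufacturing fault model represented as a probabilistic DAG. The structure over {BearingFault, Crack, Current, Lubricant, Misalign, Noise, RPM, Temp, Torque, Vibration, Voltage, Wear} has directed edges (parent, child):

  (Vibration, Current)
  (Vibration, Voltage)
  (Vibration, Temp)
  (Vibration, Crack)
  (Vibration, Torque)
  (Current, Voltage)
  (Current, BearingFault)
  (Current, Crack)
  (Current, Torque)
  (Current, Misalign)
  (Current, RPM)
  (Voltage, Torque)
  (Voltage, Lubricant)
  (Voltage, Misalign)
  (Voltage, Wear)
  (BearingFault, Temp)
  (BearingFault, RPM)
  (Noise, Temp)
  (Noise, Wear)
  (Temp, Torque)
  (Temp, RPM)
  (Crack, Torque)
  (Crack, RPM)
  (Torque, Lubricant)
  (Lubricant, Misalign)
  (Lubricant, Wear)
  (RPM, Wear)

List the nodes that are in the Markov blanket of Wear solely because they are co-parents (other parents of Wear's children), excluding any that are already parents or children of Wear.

{}

Wear has no children, so it has no co-parents. The set is empty.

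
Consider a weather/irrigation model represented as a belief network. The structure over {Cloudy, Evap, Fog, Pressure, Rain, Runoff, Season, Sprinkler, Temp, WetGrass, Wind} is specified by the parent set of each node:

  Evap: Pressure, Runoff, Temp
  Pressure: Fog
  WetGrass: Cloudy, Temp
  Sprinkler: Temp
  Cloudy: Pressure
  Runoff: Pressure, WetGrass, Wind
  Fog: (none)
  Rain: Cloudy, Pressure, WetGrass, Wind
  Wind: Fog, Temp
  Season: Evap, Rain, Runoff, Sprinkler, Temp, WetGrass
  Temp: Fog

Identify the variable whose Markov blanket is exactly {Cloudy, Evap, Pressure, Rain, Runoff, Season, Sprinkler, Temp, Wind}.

WetGrass

The target node must have every member of {Cloudy, Evap, Pressure, Rain, Runoff, Season, Sprinkler, Temp, Wind} as a parent, child, or co-parent, and no others.
Parents of WetGrass: Cloudy, Temp; children: Rain, Runoff, Season; co-parents: Cloudy, Evap, Pressure, Rain, Runoff, Sprinkler, Temp, Wind.
These exactly cover the given set, so the node is WetGrass.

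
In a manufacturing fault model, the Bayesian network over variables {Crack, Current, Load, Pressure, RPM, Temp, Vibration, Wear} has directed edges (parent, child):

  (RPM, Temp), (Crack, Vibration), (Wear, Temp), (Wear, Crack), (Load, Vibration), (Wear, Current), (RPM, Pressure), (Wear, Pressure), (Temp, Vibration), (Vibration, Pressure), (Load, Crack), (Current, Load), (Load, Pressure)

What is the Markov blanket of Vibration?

{Crack, Load, Pressure, RPM, Temp, Wear}

Vibration's children: Pressure.
Vibration has parents Crack, Load, Temp.
Parents of each child, excluding Vibration:
  Pressure's other parents are Load, RPM, Wear.
Taking the union gives {Crack, Load, Pressure, RPM, Temp, Wear}.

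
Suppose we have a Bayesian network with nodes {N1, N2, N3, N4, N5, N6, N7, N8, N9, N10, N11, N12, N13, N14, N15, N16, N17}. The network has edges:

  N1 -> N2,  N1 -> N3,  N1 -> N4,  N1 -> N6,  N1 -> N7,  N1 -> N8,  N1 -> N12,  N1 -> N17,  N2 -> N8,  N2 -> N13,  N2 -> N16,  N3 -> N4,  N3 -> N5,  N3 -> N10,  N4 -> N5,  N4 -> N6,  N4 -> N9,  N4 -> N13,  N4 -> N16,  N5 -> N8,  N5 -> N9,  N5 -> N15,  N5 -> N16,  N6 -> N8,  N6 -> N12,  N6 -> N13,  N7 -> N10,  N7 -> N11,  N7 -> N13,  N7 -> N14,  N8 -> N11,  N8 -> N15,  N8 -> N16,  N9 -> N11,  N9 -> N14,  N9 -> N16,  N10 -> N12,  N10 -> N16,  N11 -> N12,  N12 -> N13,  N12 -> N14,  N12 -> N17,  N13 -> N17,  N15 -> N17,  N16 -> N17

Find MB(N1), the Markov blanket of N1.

Recall MB(v) = parents ∪ children ∪ spouses, where spouses are the other parents of v's children.
N1's parents: none.
N1 has children N2, N3, N4, N6, N7, N8, N12, N17.
For each child, the remaining parents (spouses of N1):
  N2: no additional parents.
  N3: no additional parents.
  N4's other parent is N3.
  N6's other parent is N4.
  N7: no additional parents.
  N8 also has parents N2, N5, N6.
  N12 also has parents N6, N10, N11.
  N17 also has parents N12, N13, N15, N16.
Taking the union gives {N2, N3, N4, N5, N6, N7, N8, N10, N11, N12, N13, N15, N16, N17}.

{N2, N3, N4, N5, N6, N7, N8, N10, N11, N12, N13, N15, N16, N17}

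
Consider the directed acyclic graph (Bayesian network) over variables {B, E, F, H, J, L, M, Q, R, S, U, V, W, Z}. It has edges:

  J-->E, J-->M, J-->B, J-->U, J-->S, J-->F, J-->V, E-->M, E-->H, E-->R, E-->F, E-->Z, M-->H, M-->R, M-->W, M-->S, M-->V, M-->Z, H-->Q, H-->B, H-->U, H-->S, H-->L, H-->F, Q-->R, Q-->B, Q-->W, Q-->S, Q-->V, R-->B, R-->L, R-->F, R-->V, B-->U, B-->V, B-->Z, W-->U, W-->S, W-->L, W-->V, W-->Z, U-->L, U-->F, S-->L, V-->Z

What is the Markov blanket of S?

A node's Markov blanket = Pa ∪ Ch ∪ (parents of Ch other than the node itself).
S has parents H, J, M, Q, W.
Ch(S) = {L}.
For each child, the remaining parents (spouses of S):
  L: H, R, U, W
So the Markov blanket of S is {H, J, L, M, Q, R, U, W}.

{H, J, L, M, Q, R, U, W}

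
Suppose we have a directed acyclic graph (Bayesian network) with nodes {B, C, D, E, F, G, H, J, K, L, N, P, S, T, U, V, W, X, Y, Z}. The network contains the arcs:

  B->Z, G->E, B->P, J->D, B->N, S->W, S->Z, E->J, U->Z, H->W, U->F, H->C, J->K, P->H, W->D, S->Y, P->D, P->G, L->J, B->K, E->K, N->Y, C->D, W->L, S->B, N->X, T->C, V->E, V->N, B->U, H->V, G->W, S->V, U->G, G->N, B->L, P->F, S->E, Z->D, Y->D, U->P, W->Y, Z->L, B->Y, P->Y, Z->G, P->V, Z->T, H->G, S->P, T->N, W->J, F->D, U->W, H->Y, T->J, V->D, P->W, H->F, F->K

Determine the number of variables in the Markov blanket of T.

A node's Markov blanket = Pa ∪ Ch ∪ (parents of Ch other than the node itself).
Ch(T) = {C, J, N}.
Parents of T: Z.
Other parents of T's children:
  N: B, G, V
  C: H
  J: E, L, W
MB(T) = {B, C, E, G, H, J, L, N, V, W, Z}, which has 11 nodes.

11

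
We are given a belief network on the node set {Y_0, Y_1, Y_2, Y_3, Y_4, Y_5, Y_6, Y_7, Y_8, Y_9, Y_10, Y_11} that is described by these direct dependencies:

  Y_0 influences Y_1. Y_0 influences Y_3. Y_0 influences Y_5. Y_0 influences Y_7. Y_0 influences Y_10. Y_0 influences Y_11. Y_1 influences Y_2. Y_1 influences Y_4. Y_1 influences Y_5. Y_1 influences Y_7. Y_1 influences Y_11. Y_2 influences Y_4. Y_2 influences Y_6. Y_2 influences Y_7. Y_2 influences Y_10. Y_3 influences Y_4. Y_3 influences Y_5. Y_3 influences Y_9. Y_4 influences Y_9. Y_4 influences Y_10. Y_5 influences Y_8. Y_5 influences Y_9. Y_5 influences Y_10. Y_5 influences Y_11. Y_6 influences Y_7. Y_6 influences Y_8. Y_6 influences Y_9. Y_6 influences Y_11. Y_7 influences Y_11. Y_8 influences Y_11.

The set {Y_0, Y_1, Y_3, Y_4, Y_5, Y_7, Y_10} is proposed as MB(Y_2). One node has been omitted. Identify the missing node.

Recall MB(v) = parents ∪ children ∪ spouses, where spouses are the other parents of v's children.
Parents of Y_2: Y_1.
Children of Y_2: Y_4, Y_6, Y_7, Y_10.
Other parents of Y_2's children:
  Y_4's other parents are Y_1, Y_3.
  Y_6 has no other parent.
  parents(Y_7) \ {Y_2} = {Y_0, Y_1, Y_6}.
  Y_10's other parents are Y_0, Y_4, Y_5.
MB(Y_2) = {Y_0, Y_1, Y_3, Y_4, Y_5, Y_6, Y_7, Y_10}.
Comparing with the claimed set, Y_6 is missing.

Y_6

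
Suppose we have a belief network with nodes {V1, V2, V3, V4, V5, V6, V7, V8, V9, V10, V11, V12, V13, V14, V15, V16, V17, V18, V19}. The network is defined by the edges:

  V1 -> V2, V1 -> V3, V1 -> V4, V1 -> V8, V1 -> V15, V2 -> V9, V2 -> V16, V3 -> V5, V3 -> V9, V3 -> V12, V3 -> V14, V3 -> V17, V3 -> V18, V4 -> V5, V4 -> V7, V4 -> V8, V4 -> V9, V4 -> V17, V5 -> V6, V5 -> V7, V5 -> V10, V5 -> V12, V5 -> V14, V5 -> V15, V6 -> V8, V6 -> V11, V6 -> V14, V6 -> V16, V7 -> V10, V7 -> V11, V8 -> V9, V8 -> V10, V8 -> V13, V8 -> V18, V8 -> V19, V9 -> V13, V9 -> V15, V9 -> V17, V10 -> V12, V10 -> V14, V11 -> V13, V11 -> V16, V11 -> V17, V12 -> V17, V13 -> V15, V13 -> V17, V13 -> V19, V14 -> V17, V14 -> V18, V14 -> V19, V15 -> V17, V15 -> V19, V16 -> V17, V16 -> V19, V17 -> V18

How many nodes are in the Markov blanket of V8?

17

Pa(V8) = {V1, V4, V6}.
V8 has children V9, V10, V13, V18, V19.
Parents of each child, excluding V8:
  V9's other parents are V2, V3, V4.
  parents(V10) \ {V8} = {V5, V7}.
  V13's other parents are V9, V11.
  V18 also has parents V3, V14, V17.
  V19 also has parents V13, V14, V15, V16.
MB(V8) = {V1, V2, V3, V4, V5, V6, V7, V9, V10, V11, V13, V14, V15, V16, V17, V18, V19}, which has 17 nodes.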